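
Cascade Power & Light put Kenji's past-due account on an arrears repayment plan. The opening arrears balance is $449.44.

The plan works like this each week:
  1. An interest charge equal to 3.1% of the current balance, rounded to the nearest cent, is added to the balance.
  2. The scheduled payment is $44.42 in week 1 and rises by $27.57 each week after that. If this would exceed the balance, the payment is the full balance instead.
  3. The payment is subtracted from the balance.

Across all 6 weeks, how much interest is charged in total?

$51.33

# | Opening | Interest | Payment | End bal
1 | $449.44 | $13.93 | $44.42 | $418.95
2 | $418.95 | $12.99 | $71.99 | $359.95
3 | $359.95 | $11.16 | $99.56 | $271.55
4 | $271.55 | $8.42 | $127.13 | $152.84
5 | $152.84 | $4.74 | $154.70 | $2.88
6 | $2.88 | $0.09 | $2.97 | $0.00
Total interest: $13.93 + $12.99 + $11.16 + $8.42 + $4.74 + $0.09 = $51.33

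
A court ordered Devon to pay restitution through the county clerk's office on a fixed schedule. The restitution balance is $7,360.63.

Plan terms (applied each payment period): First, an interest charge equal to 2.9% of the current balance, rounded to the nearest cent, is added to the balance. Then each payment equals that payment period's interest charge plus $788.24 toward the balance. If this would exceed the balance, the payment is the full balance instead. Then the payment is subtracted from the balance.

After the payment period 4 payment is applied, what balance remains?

Payment period 1: $7,360.63 +$213.46 interest = $7,574.09; pay $1,001.70 → $6,572.39
Payment period 2: $6,572.39 +$190.60 interest = $6,762.99; pay $978.84 → $5,784.15
Payment period 3: $5,784.15 +$167.74 interest = $5,951.89; pay $955.98 → $4,995.91
Payment period 4: $4,995.91 +$144.88 interest = $5,140.79; pay $933.12 → $4,207.67

$4,207.67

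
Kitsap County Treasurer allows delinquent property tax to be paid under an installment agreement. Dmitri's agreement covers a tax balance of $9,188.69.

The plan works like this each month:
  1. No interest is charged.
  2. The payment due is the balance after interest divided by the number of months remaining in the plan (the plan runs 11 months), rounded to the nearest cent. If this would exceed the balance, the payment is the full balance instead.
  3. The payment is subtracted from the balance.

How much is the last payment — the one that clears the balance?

$835.33

# | Opening | Payment | End bal
1 | $9,188.69 | $835.34 | $8,353.35
2 | $8,353.35 | $835.34 | $7,518.01
3 | $7,518.01 | $835.33 | $6,682.68
4 | $6,682.68 | $835.34 | $5,847.34
5 | $5,847.34 | $835.33 | $5,012.01
6 | $5,012.01 | $835.34 | $4,176.67
7 | $4,176.67 | $835.33 | $3,341.34
8 | $3,341.34 | $835.34 | $2,506.00
9 | $2,506.00 | $835.33 | $1,670.67
10 | $1,670.67 | $835.34 | $835.33
11 | $835.33 | $835.33 | $0.00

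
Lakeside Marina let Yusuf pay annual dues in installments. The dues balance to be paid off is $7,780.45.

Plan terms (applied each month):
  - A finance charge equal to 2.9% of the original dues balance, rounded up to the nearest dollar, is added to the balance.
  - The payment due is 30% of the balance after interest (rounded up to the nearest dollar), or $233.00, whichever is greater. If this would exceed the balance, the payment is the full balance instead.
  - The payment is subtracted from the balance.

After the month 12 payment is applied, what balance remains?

$626.45

# | Opening | Interest | Payment | End bal
1 | $7,780.45 | $226.00 | $2,402.00 | $5,604.45
2 | $5,604.45 | $226.00 | $1,750.00 | $4,080.45
3 | $4,080.45 | $226.00 | $1,292.00 | $3,014.45
4 | $3,014.45 | $226.00 | $973.00 | $2,267.45
5 | $2,267.45 | $226.00 | $749.00 | $1,744.45
6 | $1,744.45 | $226.00 | $592.00 | $1,378.45
7 | $1,378.45 | $226.00 | $482.00 | $1,122.45
8 | $1,122.45 | $226.00 | $405.00 | $943.45
9 | $943.45 | $226.00 | $351.00 | $818.45
10 | $818.45 | $226.00 | $314.00 | $730.45
11 | $730.45 | $226.00 | $287.00 | $669.45
12 | $669.45 | $226.00 | $269.00 | $626.45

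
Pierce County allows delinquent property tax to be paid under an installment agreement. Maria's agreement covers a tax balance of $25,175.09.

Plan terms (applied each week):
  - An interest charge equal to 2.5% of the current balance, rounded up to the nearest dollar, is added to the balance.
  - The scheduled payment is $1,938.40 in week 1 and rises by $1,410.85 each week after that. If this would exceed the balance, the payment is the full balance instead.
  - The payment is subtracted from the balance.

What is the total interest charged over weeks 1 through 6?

Week 1: opening $25,175.09; interest $630.00 → $25,805.09; payment $1,938.40; balance $23,866.69
Week 2: opening $23,866.69; interest $597.00 → $24,463.69; payment $3,349.25; balance $21,114.44
Week 3: opening $21,114.44; interest $528.00 → $21,642.44; payment $4,760.10; balance $16,882.34
Week 4: opening $16,882.34; interest $423.00 → $17,305.34; payment $6,170.95; balance $11,134.39
Week 5: opening $11,134.39; interest $279.00 → $11,413.39; payment $7,581.80; balance $3,831.59
Week 6: opening $3,831.59; interest $96.00 → $3,927.59; payment $3,927.59; balance $0.00
Total interest: $630.00 + $597.00 + $528.00 + $423.00 + $279.00 + $96.00 = $2,553.00

$2,553.00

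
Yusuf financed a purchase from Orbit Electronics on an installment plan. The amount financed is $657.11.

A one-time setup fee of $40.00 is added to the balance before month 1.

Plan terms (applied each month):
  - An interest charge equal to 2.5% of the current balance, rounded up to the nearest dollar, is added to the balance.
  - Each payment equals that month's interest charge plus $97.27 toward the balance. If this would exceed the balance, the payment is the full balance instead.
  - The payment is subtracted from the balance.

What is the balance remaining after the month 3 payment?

Month 1: opening $697.11; interest $18.00 → $715.11; payment $115.27; balance $599.84
Month 2: opening $599.84; interest $15.00 → $614.84; payment $112.27; balance $502.57
Month 3: opening $502.57; interest $13.00 → $515.57; payment $110.27; balance $405.30

$405.30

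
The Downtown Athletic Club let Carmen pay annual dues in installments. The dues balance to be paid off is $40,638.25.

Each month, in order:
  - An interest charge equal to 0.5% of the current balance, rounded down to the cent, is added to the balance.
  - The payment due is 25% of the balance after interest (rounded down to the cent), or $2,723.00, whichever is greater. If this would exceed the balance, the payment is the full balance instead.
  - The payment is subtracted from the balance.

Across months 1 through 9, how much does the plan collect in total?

$41,379.87

Month 1: $40,638.25 +$203.19 interest = $40,841.44; pay $10,210.36 → $30,631.08
Month 2: $30,631.08 +$153.15 interest = $30,784.23; pay $7,696.05 → $23,088.18
Month 3: $23,088.18 +$115.44 interest = $23,203.62; pay $5,800.90 → $17,402.72
Month 4: $17,402.72 +$87.01 interest = $17,489.73; pay $4,372.43 → $13,117.30
Month 5: $13,117.30 +$65.58 interest = $13,182.88; pay $3,295.72 → $9,887.16
Month 6: $9,887.16 +$49.43 interest = $9,936.59; pay $2,723.00 → $7,213.59
Month 7: $7,213.59 +$36.06 interest = $7,249.65; pay $2,723.00 → $4,526.65
Month 8: $4,526.65 +$22.63 interest = $4,549.28; pay $2,723.00 → $1,826.28
Month 9: $1,826.28 +$9.13 interest = $1,835.41; pay $1,835.41 → $0.00
Total paid: $41,379.87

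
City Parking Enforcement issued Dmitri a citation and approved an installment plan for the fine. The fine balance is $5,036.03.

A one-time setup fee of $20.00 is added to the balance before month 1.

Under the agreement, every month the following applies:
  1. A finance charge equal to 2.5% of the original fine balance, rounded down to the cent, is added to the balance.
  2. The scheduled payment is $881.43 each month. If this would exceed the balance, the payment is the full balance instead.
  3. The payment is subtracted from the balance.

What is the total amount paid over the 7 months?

$5,937.33

Month 1: $5,056.03 +$125.90 interest = $5,181.93; pay $881.43 → $4,300.50
Month 2: $4,300.50 +$125.90 interest = $4,426.40; pay $881.43 → $3,544.97
Month 3: $3,544.97 +$125.90 interest = $3,670.87; pay $881.43 → $2,789.44
Month 4: $2,789.44 +$125.90 interest = $2,915.34; pay $881.43 → $2,033.91
Month 5: $2,033.91 +$125.90 interest = $2,159.81; pay $881.43 → $1,278.38
Month 6: $1,278.38 +$125.90 interest = $1,404.28; pay $881.43 → $522.85
Month 7: $522.85 +$125.90 interest = $648.75; pay $648.75 → $0.00
Total paid: $5,937.33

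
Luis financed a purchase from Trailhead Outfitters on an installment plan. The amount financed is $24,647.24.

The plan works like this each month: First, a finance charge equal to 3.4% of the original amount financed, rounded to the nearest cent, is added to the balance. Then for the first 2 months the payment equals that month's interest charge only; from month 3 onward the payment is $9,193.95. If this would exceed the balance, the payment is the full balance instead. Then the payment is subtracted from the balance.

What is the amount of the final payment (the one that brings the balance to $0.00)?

# | Opening | Interest | Payment | End bal
1 | $24,647.24 | $838.01 | $838.01 | $24,647.24
2 | $24,647.24 | $838.01 | $838.01 | $24,647.24
3 | $24,647.24 | $838.01 | $9,193.95 | $16,291.30
4 | $16,291.30 | $838.01 | $9,193.95 | $7,935.36
5 | $7,935.36 | $838.01 | $8,773.37 | $0.00

$8,773.37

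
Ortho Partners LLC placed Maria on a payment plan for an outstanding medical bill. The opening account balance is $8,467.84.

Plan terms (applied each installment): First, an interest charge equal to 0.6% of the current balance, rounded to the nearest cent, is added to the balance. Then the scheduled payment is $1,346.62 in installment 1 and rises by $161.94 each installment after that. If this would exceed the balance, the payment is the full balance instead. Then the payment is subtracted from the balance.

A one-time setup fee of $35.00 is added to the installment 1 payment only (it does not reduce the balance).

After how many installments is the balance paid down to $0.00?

# | Opening | Interest | Payment | Fee | End bal
1 | $8,467.84 | $50.81 | $1,346.62 | $35.00 | $7,172.03
2 | $7,172.03 | $43.03 | $1,508.56 | — | $5,706.50
3 | $5,706.50 | $34.24 | $1,670.50 | — | $4,070.24
4 | $4,070.24 | $24.42 | $1,832.44 | — | $2,262.22
5 | $2,262.22 | $13.57 | $1,994.38 | — | $281.41
6 | $281.41 | $1.69 | $283.10 | — | $0.00
Balance reaches $0.00 in installment 6.

6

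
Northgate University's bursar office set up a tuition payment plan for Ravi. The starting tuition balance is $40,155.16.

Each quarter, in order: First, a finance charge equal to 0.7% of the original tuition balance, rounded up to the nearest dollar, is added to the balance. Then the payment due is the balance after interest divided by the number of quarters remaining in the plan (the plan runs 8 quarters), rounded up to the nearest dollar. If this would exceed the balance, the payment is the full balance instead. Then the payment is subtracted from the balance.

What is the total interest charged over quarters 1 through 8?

Quarter 1: opening $40,155.16; interest $282.00 → $40,437.16; payment $5,055.00; balance $35,382.16
Quarter 2: opening $35,382.16; interest $282.00 → $35,664.16; payment $5,095.00; balance $30,569.16
Quarter 3: opening $30,569.16; interest $282.00 → $30,851.16; payment $5,142.00; balance $25,709.16
Quarter 4: opening $25,709.16; interest $282.00 → $25,991.16; payment $5,199.00; balance $20,792.16
Quarter 5: opening $20,792.16; interest $282.00 → $21,074.16; payment $5,269.00; balance $15,805.16
Quarter 6: opening $15,805.16; interest $282.00 → $16,087.16; payment $5,363.00; balance $10,724.16
Quarter 7: opening $10,724.16; interest $282.00 → $11,006.16; payment $5,504.00; balance $5,502.16
Quarter 8: opening $5,502.16; interest $282.00 → $5,784.16; payment $5,784.16; balance $0.00
Total interest: $282.00 + $282.00 + $282.00 + $282.00 + $282.00 + $282.00 + $282.00 + $282.00 = $2,256.00

$2,256.00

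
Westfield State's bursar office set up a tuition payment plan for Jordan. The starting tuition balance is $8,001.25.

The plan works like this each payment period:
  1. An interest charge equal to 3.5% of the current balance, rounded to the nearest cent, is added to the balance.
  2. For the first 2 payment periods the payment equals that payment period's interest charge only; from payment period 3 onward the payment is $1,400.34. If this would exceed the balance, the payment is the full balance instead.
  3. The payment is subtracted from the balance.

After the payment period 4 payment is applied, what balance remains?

$5,721.44

Payment period 1: $8,001.25 +$280.04 interest = $8,281.29; pay $280.04 → $8,001.25
Payment period 2: $8,001.25 +$280.04 interest = $8,281.29; pay $280.04 → $8,001.25
Payment period 3: $8,001.25 +$280.04 interest = $8,281.29; pay $1,400.34 → $6,880.95
Payment period 4: $6,880.95 +$240.83 interest = $7,121.78; pay $1,400.34 → $5,721.44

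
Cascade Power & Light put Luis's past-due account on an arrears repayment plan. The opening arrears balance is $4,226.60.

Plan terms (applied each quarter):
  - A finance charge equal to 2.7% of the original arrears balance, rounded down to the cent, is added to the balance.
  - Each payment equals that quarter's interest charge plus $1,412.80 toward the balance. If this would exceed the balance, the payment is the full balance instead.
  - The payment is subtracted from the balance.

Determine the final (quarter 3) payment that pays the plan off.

$1,515.11

Quarter 1: opening $4,226.60; interest $114.11 → $4,340.71; payment $1,526.91; balance $2,813.80
Quarter 2: opening $2,813.80; interest $114.11 → $2,927.91; payment $1,526.91; balance $1,401.00
Quarter 3: opening $1,401.00; interest $114.11 → $1,515.11; payment $1,515.11; balance $0.00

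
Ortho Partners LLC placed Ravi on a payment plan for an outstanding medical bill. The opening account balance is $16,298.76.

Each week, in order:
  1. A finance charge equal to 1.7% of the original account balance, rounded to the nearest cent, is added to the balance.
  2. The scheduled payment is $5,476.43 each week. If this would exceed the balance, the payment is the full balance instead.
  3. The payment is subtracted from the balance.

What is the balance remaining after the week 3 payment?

# | Opening | Interest | Payment | End bal
1 | $16,298.76 | $277.08 | $5,476.43 | $11,099.41
2 | $11,099.41 | $277.08 | $5,476.43 | $5,900.06
3 | $5,900.06 | $277.08 | $5,476.43 | $700.71

$700.71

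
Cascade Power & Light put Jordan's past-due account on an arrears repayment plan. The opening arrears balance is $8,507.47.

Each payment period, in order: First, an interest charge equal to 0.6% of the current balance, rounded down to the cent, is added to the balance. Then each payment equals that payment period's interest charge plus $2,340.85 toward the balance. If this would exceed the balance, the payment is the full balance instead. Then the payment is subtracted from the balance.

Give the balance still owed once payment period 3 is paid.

$1,484.92

Payment period 1: opening $8,507.47; interest $51.04 → $8,558.51; payment $2,391.89; balance $6,166.62
Payment period 2: opening $6,166.62; interest $36.99 → $6,203.61; payment $2,377.84; balance $3,825.77
Payment period 3: opening $3,825.77; interest $22.95 → $3,848.72; payment $2,363.80; balance $1,484.92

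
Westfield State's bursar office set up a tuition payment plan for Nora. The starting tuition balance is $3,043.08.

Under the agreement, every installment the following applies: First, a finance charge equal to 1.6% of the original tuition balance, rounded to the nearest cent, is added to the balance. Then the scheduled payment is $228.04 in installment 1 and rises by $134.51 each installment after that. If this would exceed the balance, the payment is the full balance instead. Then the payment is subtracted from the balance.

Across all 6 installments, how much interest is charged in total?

$292.14

Installment 1: opening $3,043.08; interest $48.69 → $3,091.77; payment $228.04; balance $2,863.73
Installment 2: opening $2,863.73; interest $48.69 → $2,912.42; payment $362.55; balance $2,549.87
Installment 3: opening $2,549.87; interest $48.69 → $2,598.56; payment $497.06; balance $2,101.50
Installment 4: opening $2,101.50; interest $48.69 → $2,150.19; payment $631.57; balance $1,518.62
Installment 5: opening $1,518.62; interest $48.69 → $1,567.31; payment $766.08; balance $801.23
Installment 6: opening $801.23; interest $48.69 → $849.92; payment $849.92; balance $0.00
Total interest: $48.69 + $48.69 + $48.69 + $48.69 + $48.69 + $48.69 = $292.14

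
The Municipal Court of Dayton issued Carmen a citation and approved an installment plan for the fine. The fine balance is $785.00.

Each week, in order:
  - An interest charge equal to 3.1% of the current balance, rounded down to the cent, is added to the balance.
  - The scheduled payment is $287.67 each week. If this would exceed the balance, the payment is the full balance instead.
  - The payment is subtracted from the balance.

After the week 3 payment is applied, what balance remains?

$0.00

Week 1: opening $785.00; interest $24.33 → $809.33; payment $287.67; balance $521.66
Week 2: opening $521.66; interest $16.17 → $537.83; payment $287.67; balance $250.16
Week 3: opening $250.16; interest $7.75 → $257.91; payment $257.91; balance $0.00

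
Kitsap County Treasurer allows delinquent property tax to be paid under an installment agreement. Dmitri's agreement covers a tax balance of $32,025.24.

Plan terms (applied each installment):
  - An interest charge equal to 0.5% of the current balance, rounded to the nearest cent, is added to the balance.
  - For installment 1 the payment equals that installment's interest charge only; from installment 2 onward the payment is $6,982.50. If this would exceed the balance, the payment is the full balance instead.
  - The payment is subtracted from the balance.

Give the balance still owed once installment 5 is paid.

Installment 1: opening $32,025.24; interest $160.13 → $32,185.37; payment $160.13; balance $32,025.24
Installment 2: opening $32,025.24; interest $160.13 → $32,185.37; payment $6,982.50; balance $25,202.87
Installment 3: opening $25,202.87; interest $126.01 → $25,328.88; payment $6,982.50; balance $18,346.38
Installment 4: opening $18,346.38; interest $91.73 → $18,438.11; payment $6,982.50; balance $11,455.61
Installment 5: opening $11,455.61; interest $57.28 → $11,512.89; payment $6,982.50; balance $4,530.39

$4,530.39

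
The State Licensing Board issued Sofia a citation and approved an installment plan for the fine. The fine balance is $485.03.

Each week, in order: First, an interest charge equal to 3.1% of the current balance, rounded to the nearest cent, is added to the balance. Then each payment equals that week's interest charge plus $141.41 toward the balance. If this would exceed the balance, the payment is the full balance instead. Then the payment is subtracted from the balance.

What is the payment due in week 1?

$156.45

# | Opening | Interest | Payment | End bal
1 | $485.03 | $15.04 | $156.45 | $343.62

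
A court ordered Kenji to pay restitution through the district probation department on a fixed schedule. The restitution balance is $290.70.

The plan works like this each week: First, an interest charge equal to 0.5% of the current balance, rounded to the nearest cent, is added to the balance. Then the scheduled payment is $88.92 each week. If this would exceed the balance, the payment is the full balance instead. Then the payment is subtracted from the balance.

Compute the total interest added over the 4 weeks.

$3.18

# | Opening | Interest | Payment | End bal
1 | $290.70 | $1.45 | $88.92 | $203.23
2 | $203.23 | $1.02 | $88.92 | $115.33
3 | $115.33 | $0.58 | $88.92 | $26.99
4 | $26.99 | $0.13 | $27.12 | $0.00
Total interest: $1.45 + $1.02 + $0.58 + $0.13 = $3.18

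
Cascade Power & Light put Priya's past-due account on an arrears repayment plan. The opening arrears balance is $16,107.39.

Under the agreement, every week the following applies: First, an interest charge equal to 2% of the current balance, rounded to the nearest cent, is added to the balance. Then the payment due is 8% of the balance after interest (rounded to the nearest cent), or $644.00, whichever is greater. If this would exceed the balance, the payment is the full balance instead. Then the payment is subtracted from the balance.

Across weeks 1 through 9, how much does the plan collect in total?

Week 1: opening $16,107.39; interest $322.15 → $16,429.54; payment $1,314.36; balance $15,115.18
Week 2: opening $15,115.18; interest $302.30 → $15,417.48; payment $1,233.40; balance $14,184.08
Week 3: opening $14,184.08; interest $283.68 → $14,467.76; payment $1,157.42; balance $13,310.34
Week 4: opening $13,310.34; interest $266.21 → $13,576.55; payment $1,086.12; balance $12,490.43
Week 5: opening $12,490.43; interest $249.81 → $12,740.24; payment $1,019.22; balance $11,721.02
Week 6: opening $11,721.02; interest $234.42 → $11,955.44; payment $956.44; balance $10,999.00
Week 7: opening $10,999.00; interest $219.98 → $11,218.98; payment $897.52; balance $10,321.46
Week 8: opening $10,321.46; interest $206.43 → $10,527.89; payment $842.23; balance $9,685.66
Week 9: opening $9,685.66; interest $193.71 → $9,879.37; payment $790.35; balance $9,089.02
Total paid: $9,297.06

$9,297.06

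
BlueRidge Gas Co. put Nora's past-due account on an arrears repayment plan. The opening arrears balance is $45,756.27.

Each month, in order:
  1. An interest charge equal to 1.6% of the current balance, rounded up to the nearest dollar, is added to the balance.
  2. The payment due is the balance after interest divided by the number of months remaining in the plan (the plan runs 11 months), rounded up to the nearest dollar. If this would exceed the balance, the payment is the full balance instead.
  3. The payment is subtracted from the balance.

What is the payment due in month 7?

Month 1: $45,756.27 +$733.00 interest = $46,489.27; pay $4,227.00 → $42,262.27
Month 2: $42,262.27 +$677.00 interest = $42,939.27; pay $4,294.00 → $38,645.27
Month 3: $38,645.27 +$619.00 interest = $39,264.27; pay $4,363.00 → $34,901.27
Month 4: $34,901.27 +$559.00 interest = $35,460.27; pay $4,433.00 → $31,027.27
Month 5: $31,027.27 +$497.00 interest = $31,524.27; pay $4,504.00 → $27,020.27
Month 6: $27,020.27 +$433.00 interest = $27,453.27; pay $4,576.00 → $22,877.27
Month 7: $22,877.27 +$367.00 interest = $23,244.27; pay $4,649.00 → $18,595.27

$4,649.00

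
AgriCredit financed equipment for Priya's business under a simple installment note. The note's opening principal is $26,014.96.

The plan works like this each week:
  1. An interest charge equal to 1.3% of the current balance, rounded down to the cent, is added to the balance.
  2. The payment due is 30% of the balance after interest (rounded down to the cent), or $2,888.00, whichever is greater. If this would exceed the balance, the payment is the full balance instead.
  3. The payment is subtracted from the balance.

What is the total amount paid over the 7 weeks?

$27,027.59

Week 1: $26,014.96 +$338.19 interest = $26,353.15; pay $7,905.94 → $18,447.21
Week 2: $18,447.21 +$239.81 interest = $18,687.02; pay $5,606.10 → $13,080.92
Week 3: $13,080.92 +$170.05 interest = $13,250.97; pay $3,975.29 → $9,275.68
Week 4: $9,275.68 +$120.58 interest = $9,396.26; pay $2,888.00 → $6,508.26
Week 5: $6,508.26 +$84.60 interest = $6,592.86; pay $2,888.00 → $3,704.86
Week 6: $3,704.86 +$48.16 interest = $3,753.02; pay $2,888.00 → $865.02
Week 7: $865.02 +$11.24 interest = $876.26; pay $876.26 → $0.00
Total paid: $27,027.59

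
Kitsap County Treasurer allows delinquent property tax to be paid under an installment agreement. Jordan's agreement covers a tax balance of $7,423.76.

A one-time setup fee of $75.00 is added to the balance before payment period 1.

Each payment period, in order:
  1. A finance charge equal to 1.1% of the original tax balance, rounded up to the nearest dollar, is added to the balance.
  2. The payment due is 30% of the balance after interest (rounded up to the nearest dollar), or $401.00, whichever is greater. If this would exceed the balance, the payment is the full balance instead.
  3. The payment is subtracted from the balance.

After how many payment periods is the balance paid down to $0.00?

10

Payment period 1: $7,498.76 +$82.00 interest = $7,580.76; pay $2,275.00 → $5,305.76
Payment period 2: $5,305.76 +$82.00 interest = $5,387.76; pay $1,617.00 → $3,770.76
Payment period 3: $3,770.76 +$82.00 interest = $3,852.76; pay $1,156.00 → $2,696.76
Payment period 4: $2,696.76 +$82.00 interest = $2,778.76; pay $834.00 → $1,944.76
Payment period 5: $1,944.76 +$82.00 interest = $2,026.76; pay $609.00 → $1,417.76
Payment period 6: $1,417.76 +$82.00 interest = $1,499.76; pay $450.00 → $1,049.76
Payment period 7: $1,049.76 +$82.00 interest = $1,131.76; pay $401.00 → $730.76
Payment period 8: $730.76 +$82.00 interest = $812.76; pay $401.00 → $411.76
Payment period 9: $411.76 +$82.00 interest = $493.76; pay $401.00 → $92.76
Payment period 10: $92.76 +$82.00 interest = $174.76; pay $174.76 → $0.00
Balance reaches $0.00 in payment period 10.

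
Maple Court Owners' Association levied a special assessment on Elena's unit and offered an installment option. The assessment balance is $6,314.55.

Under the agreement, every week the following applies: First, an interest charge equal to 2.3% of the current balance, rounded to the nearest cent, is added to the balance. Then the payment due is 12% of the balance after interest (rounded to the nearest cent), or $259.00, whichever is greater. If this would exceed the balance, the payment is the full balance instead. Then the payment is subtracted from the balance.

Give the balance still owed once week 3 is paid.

Week 1: $6,314.55 +$145.23 interest = $6,459.78; pay $775.17 → $5,684.61
Week 2: $5,684.61 +$130.75 interest = $5,815.36; pay $697.84 → $5,117.52
Week 3: $5,117.52 +$117.70 interest = $5,235.22; pay $628.23 → $4,606.99

$4,606.99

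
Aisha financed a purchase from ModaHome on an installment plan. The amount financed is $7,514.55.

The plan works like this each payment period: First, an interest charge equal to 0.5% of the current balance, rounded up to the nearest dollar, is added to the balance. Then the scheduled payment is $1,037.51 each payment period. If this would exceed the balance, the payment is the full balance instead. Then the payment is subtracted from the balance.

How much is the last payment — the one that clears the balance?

Payment period 1: opening $7,514.55; interest $38.00 → $7,552.55; payment $1,037.51; balance $6,515.04
Payment period 2: opening $6,515.04; interest $33.00 → $6,548.04; payment $1,037.51; balance $5,510.53
Payment period 3: opening $5,510.53; interest $28.00 → $5,538.53; payment $1,037.51; balance $4,501.02
Payment period 4: opening $4,501.02; interest $23.00 → $4,524.02; payment $1,037.51; balance $3,486.51
Payment period 5: opening $3,486.51; interest $18.00 → $3,504.51; payment $1,037.51; balance $2,467.00
Payment period 6: opening $2,467.00; interest $13.00 → $2,480.00; payment $1,037.51; balance $1,442.49
Payment period 7: opening $1,442.49; interest $8.00 → $1,450.49; payment $1,037.51; balance $412.98
Payment period 8: opening $412.98; interest $3.00 → $415.98; payment $415.98; balance $0.00

$415.98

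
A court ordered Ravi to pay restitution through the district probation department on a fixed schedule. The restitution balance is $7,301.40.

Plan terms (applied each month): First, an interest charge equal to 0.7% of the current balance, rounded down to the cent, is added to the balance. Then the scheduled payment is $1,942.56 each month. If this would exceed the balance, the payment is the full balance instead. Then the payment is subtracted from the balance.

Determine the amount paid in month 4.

# | Opening | Interest | Payment | End bal
1 | $7,301.40 | $51.10 | $1,942.56 | $5,409.94
2 | $5,409.94 | $37.86 | $1,942.56 | $3,505.24
3 | $3,505.24 | $24.53 | $1,942.56 | $1,587.21
4 | $1,587.21 | $11.11 | $1,598.32 | $0.00

$1,598.32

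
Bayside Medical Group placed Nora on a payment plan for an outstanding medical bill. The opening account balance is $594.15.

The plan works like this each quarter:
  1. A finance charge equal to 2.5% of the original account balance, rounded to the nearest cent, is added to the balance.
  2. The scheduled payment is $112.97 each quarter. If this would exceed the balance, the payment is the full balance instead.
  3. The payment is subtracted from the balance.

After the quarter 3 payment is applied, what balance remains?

$299.79

Quarter 1: $594.15 +$14.85 interest = $609.00; pay $112.97 → $496.03
Quarter 2: $496.03 +$14.85 interest = $510.88; pay $112.97 → $397.91
Quarter 3: $397.91 +$14.85 interest = $412.76; pay $112.97 → $299.79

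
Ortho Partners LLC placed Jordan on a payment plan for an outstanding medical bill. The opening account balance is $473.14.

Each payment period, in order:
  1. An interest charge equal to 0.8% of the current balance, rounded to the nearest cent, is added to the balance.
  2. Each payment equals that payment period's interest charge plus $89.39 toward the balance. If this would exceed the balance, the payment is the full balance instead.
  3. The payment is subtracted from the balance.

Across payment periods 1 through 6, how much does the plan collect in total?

$485.12

Payment period 1: opening $473.14; interest $3.79 → $476.93; payment $93.18; balance $383.75
Payment period 2: opening $383.75; interest $3.07 → $386.82; payment $92.46; balance $294.36
Payment period 3: opening $294.36; interest $2.35 → $296.71; payment $91.74; balance $204.97
Payment period 4: opening $204.97; interest $1.64 → $206.61; payment $91.03; balance $115.58
Payment period 5: opening $115.58; interest $0.92 → $116.50; payment $90.31; balance $26.19
Payment period 6: opening $26.19; interest $0.21 → $26.40; payment $26.40; balance $0.00
Total paid: $485.12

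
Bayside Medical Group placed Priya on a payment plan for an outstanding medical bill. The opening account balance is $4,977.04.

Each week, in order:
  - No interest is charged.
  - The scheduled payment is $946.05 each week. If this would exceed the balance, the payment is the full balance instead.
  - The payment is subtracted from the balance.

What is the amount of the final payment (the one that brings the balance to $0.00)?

$246.79

Week 1: $4,977.04 − $946.05 → $4,030.99
Week 2: $4,030.99 − $946.05 → $3,084.94
Week 3: $3,084.94 − $946.05 → $2,138.89
Week 4: $2,138.89 − $946.05 → $1,192.84
Week 5: $1,192.84 − $946.05 → $246.79
Week 6: $246.79 − $246.79 → $0.00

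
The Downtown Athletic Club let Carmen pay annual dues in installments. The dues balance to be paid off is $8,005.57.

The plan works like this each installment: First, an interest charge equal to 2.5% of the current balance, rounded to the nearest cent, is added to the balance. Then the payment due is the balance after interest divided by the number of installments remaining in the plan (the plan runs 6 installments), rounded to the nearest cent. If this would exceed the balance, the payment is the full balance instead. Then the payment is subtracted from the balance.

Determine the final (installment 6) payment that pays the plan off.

Installment 1: opening $8,005.57; interest $200.14 → $8,205.71; payment $1,367.62; balance $6,838.09
Installment 2: opening $6,838.09; interest $170.95 → $7,009.04; payment $1,401.81; balance $5,607.23
Installment 3: opening $5,607.23; interest $140.18 → $5,747.41; payment $1,436.85; balance $4,310.56
Installment 4: opening $4,310.56; interest $107.76 → $4,418.32; payment $1,472.77; balance $2,945.55
Installment 5: opening $2,945.55; interest $73.64 → $3,019.19; payment $1,509.60; balance $1,509.59
Installment 6: opening $1,509.59; interest $37.74 → $1,547.33; payment $1,547.33; balance $0.00

$1,547.33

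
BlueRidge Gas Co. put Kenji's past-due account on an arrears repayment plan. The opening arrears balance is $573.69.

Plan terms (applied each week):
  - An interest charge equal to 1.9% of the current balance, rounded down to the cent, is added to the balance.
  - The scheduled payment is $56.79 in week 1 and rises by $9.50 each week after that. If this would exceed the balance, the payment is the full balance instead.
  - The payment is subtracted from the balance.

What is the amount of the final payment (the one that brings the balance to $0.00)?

$28.10

Week 1: $573.69 +$10.90 interest = $584.59; pay $56.79 → $527.80
Week 2: $527.80 +$10.02 interest = $537.82; pay $66.29 → $471.53
Week 3: $471.53 +$8.95 interest = $480.48; pay $75.79 → $404.69
Week 4: $404.69 +$7.68 interest = $412.37; pay $85.29 → $327.08
Week 5: $327.08 +$6.21 interest = $333.29; pay $94.79 → $238.50
Week 6: $238.50 +$4.53 interest = $243.03; pay $104.29 → $138.74
Week 7: $138.74 +$2.63 interest = $141.37; pay $113.79 → $27.58
Week 8: $27.58 +$0.52 interest = $28.10; pay $28.10 → $0.00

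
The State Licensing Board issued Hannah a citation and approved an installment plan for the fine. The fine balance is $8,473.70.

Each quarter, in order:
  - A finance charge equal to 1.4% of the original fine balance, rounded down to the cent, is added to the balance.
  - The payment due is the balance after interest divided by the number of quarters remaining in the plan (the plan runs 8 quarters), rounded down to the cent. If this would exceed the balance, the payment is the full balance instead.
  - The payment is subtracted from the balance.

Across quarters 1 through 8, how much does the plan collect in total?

$9,422.74

Quarter 1: $8,473.70 +$118.63 interest = $8,592.33; pay $1,074.04 → $7,518.29
Quarter 2: $7,518.29 +$118.63 interest = $7,636.92; pay $1,090.98 → $6,545.94
Quarter 3: $6,545.94 +$118.63 interest = $6,664.57; pay $1,110.76 → $5,553.81
Quarter 4: $5,553.81 +$118.63 interest = $5,672.44; pay $1,134.48 → $4,537.96
Quarter 5: $4,537.96 +$118.63 interest = $4,656.59; pay $1,164.14 → $3,492.45
Quarter 6: $3,492.45 +$118.63 interest = $3,611.08; pay $1,203.69 → $2,407.39
Quarter 7: $2,407.39 +$118.63 interest = $2,526.02; pay $1,263.01 → $1,263.01
Quarter 8: $1,263.01 +$118.63 interest = $1,381.64; pay $1,381.64 → $0.00
Total paid: $9,422.74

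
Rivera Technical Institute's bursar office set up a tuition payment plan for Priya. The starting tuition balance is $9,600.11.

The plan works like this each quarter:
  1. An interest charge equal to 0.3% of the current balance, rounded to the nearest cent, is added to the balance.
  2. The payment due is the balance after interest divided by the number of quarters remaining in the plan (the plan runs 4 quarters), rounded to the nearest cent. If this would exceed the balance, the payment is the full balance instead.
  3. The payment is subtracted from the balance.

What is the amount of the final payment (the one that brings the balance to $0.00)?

$2,428.96

Quarter 1: opening $9,600.11; interest $28.80 → $9,628.91; payment $2,407.23; balance $7,221.68
Quarter 2: opening $7,221.68; interest $21.67 → $7,243.35; payment $2,414.45; balance $4,828.90
Quarter 3: opening $4,828.90; interest $14.49 → $4,843.39; payment $2,421.70; balance $2,421.69
Quarter 4: opening $2,421.69; interest $7.27 → $2,428.96; payment $2,428.96; balance $0.00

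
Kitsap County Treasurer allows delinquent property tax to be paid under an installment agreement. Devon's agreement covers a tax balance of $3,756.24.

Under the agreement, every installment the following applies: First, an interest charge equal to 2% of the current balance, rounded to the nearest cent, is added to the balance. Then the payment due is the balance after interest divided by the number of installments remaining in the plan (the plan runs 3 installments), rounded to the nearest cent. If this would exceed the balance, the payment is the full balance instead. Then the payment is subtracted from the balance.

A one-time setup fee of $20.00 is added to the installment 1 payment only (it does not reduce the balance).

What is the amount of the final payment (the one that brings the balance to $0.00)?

Installment 1: opening $3,756.24; interest $75.12 → $3,831.36; payment $1,277.12 (+ $20.00 fee); balance $2,554.24
Installment 2: opening $2,554.24; interest $51.08 → $2,605.32; payment $1,302.66; balance $1,302.66
Installment 3: opening $1,302.66; interest $26.05 → $1,328.71; payment $1,328.71; balance $0.00

$1,328.71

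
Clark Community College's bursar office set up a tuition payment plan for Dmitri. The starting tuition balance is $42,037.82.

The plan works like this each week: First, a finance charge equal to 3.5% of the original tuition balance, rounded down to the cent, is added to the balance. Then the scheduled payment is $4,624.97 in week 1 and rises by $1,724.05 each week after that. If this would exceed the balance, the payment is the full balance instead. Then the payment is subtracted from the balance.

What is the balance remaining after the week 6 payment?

$0.00

Week 1: $42,037.82 +$1,471.32 interest = $43,509.14; pay $4,624.97 → $38,884.17
Week 2: $38,884.17 +$1,471.32 interest = $40,355.49; pay $6,349.02 → $34,006.47
Week 3: $34,006.47 +$1,471.32 interest = $35,477.79; pay $8,073.07 → $27,404.72
Week 4: $27,404.72 +$1,471.32 interest = $28,876.04; pay $9,797.12 → $19,078.92
Week 5: $19,078.92 +$1,471.32 interest = $20,550.24; pay $11,521.17 → $9,029.07
Week 6: $9,029.07 +$1,471.32 interest = $10,500.39; pay $10,500.39 → $0.00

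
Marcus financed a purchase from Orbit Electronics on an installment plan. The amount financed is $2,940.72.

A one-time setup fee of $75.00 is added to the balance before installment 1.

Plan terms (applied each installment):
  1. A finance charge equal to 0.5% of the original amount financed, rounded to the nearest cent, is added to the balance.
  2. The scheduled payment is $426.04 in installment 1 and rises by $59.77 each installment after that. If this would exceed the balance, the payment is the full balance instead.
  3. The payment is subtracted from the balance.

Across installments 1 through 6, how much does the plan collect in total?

# | Opening | Interest | Payment | End bal
1 | $3,015.72 | $14.70 | $426.04 | $2,604.38
2 | $2,604.38 | $14.70 | $485.81 | $2,133.27
3 | $2,133.27 | $14.70 | $545.58 | $1,602.39
4 | $1,602.39 | $14.70 | $605.35 | $1,011.74
5 | $1,011.74 | $14.70 | $665.12 | $361.32
6 | $361.32 | $14.70 | $376.02 | $0.00
Total paid: $3,103.92

$3,103.92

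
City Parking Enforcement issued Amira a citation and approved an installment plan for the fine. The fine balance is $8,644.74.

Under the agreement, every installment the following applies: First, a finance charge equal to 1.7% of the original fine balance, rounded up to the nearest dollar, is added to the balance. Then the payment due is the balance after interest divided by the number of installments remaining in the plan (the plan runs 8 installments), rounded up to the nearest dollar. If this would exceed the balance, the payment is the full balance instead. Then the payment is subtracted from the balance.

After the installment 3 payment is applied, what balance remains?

$5,721.74

Installment 1: opening $8,644.74; interest $147.00 → $8,791.74; payment $1,099.00; balance $7,692.74
Installment 2: opening $7,692.74; interest $147.00 → $7,839.74; payment $1,120.00; balance $6,719.74
Installment 3: opening $6,719.74; interest $147.00 → $6,866.74; payment $1,145.00; balance $5,721.74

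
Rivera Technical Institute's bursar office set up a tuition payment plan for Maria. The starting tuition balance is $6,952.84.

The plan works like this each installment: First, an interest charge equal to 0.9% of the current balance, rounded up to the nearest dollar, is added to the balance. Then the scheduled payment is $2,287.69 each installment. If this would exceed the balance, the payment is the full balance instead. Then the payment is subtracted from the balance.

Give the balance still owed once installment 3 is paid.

Installment 1: opening $6,952.84; interest $63.00 → $7,015.84; payment $2,287.69; balance $4,728.15
Installment 2: opening $4,728.15; interest $43.00 → $4,771.15; payment $2,287.69; balance $2,483.46
Installment 3: opening $2,483.46; interest $23.00 → $2,506.46; payment $2,287.69; balance $218.77

$218.77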